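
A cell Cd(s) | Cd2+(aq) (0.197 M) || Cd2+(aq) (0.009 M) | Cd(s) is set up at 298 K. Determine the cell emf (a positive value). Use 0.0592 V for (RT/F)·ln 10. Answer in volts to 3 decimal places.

0.040 V

For a concentration cell E°cell = 0, since both electrodes use the same couple.
The compartment with the higher Cd2+(aq) concentration (0.197 M) acts as the cathode; ions are reduced there and produced at the dilute (0.009 M) anode.
With n = 2, Ecell = −(0.0592/2)·log([dilute]/[conc]) = −(0.0592/2)·log(0.009/0.197) = +0.040 V.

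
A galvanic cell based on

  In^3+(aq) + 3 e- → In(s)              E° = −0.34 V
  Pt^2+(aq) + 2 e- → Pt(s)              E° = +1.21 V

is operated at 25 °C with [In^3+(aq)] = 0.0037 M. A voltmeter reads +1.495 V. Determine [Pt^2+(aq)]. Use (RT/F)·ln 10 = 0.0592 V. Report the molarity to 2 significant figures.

The Pt²⁺/Pt couple has the larger reduction potential, so it is the cathode: E°cell = +1.21 − (−0.34) = +1.55 V and n = 6.
Since E = E° − (0.0592/n)·log Q, log Q = n(E° − E)/0.0592 = 5.574.
For 3 Pt^2+(aq) + 2 In(s) → 3 Pt(s) + 2 In^3+(aq), the reaction quotient is Q = [In^3+(aq)]^2 / [Pt^2+(aq)]^3.
Solving for the unknown gives log [Pt^2+(aq)] = −3.479, so [Pt^2+(aq)] ≈ 0.00033 M.

0.00033 M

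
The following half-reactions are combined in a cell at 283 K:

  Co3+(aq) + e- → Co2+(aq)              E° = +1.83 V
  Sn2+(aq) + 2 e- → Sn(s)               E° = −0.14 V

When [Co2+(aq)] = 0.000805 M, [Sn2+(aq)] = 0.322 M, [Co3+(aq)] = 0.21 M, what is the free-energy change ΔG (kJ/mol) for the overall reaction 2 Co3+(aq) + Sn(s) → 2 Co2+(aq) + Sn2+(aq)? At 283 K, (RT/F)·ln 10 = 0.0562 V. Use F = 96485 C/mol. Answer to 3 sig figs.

−409 kJ/mol

The standard cell potential is +1.83 − (−0.14) = +1.97 V, with n = 2 electrons in the balanced equation.
Here Q = ([Co2+(aq)]^2·[Sn2+(aq)]) / [Co3+(aq)]^2 = 4.73×10^−6 (log Q = −5.325), giving E = +1.97 − (0.0562/2)·(−5.325) = +2.1196 V.
ΔG = −nFE = −(2)(96485)(+2.1196) J/mol = −409 kJ/mol.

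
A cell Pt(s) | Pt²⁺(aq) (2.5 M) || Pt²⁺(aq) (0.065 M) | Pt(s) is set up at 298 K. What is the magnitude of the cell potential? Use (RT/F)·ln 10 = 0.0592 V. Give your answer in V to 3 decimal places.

For a concentration cell E°cell = 0, since both electrodes use the same couple.
The compartment with the higher Pt²⁺(aq) concentration (2.5 M) acts as the cathode; ions are reduced there and produced at the dilute (0.065 M) anode.
With n = 2, Ecell = −(0.0592/2)·log([dilute]/[conc]) = −(0.0592/2)·log(0.065/2.5) = +0.047 V.

0.047 V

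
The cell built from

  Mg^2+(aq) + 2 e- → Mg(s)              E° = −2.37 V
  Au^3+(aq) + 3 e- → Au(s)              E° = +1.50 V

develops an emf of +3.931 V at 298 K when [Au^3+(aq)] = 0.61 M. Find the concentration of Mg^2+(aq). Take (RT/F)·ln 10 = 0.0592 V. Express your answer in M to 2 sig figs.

The Au³⁺/Au couple has the larger reduction potential, so it is the cathode: E°cell = +1.50 − (−2.37) = +3.87 V and n = 6.
Since E = E° − (0.0592/n)·log Q, log Q = n(E° − E)/0.0592 = −6.182.
For 2 Au^3+(aq) + 3 Mg(s) → 2 Au(s) + 3 Mg^2+(aq), the reaction quotient is Q = [Mg^2+(aq)]^3 / [Au^3+(aq)]^2.
Solving for the unknown gives log [Mg^2+(aq)] = −2.204, so [Mg^2+(aq)] ≈ 0.0063 M.

0.0063 M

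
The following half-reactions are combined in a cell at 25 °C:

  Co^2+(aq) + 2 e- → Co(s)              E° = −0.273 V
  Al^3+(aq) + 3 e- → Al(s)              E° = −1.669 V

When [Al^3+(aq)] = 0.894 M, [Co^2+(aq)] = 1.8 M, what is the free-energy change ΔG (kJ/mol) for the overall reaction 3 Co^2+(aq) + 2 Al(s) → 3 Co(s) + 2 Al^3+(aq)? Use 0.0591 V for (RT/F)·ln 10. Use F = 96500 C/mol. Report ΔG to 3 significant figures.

The standard cell potential is −0.273 − (−1.669) = +1.396 V, with n = 6 electrons in the balanced equation.
Q = [Al^3+(aq)]^2 / [Co^2+(aq)]^3 = 0.137, so log Q = −0.863 and E = +1.396 − (0.0591/6)(−0.863) = +1.4045 V.
Then ΔG = −nFE = −6 × 96500 × +1.4045 J/mol = −813 kJ/mol.

−813 kJ/mol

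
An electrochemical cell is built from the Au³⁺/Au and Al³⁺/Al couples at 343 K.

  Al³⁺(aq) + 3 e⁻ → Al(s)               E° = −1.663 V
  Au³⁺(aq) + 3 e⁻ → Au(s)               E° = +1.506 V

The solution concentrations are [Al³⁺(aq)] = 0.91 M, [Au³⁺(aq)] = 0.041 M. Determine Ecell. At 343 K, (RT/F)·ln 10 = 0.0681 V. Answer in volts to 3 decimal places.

+3.138 V

The Au³⁺/Au couple has the more positive E°, so it is the cathode; Al³⁺/Al is the anode.
E°cell = E°cat − E°an = +1.506 − (−1.663) = +3.169 V; n = 3.
Balancing gives Au³⁺(aq) + Al(s) → Au(s) + Al³⁺(aq); hence Q = [Al³⁺(aq)] / [Au³⁺(aq)] = 22.2 (log Q = 1.346).
Applying E = E° − (RT ln10/nF)·log Q gives +3.169 − (0.0681/3)(1.346) = +3.138 V.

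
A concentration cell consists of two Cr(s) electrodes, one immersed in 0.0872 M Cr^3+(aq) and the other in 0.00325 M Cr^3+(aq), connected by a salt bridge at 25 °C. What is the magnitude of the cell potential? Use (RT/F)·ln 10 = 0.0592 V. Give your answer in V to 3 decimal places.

0.028 V

For a concentration cell E°cell = 0, since both electrodes use the same couple.
The compartment with the higher Cr^3+(aq) concentration (0.0872 M) acts as the cathode; ions are reduced there and produced at the dilute (0.00325 M) anode.
With n = 3, Ecell = −(0.0592/3)·log([dilute]/[conc]) = −(0.0592/3)·log(0.00325/0.0872) = +0.028 V.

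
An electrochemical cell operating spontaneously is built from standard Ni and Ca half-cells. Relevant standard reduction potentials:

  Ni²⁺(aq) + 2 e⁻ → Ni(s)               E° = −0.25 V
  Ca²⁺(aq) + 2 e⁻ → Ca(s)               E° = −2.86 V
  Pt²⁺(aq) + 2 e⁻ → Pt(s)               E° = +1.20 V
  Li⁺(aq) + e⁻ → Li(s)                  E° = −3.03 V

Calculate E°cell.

The Ni²⁺/Ni couple has the higher E°, so Ni ion is reduced (cathode) and Ca is oxidized (anode).
E°cell = E°(cathode) − E°(anode) = −0.25 − (−2.86) = +2.61 V.

+2.61 V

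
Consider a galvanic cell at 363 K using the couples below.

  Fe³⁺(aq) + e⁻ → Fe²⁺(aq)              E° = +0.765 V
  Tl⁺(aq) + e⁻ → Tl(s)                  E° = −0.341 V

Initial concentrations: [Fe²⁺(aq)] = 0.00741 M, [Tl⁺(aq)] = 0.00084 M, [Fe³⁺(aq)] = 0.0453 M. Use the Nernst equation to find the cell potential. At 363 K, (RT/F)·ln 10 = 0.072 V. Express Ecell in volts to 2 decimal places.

+1.38 V

Fe³⁺/Fe²⁺ is reduced (cathode, E° = +0.765 V) and Tl⁺/Tl is oxidized (anode).
E°cell = +0.765 − (−0.341) = +1.106 V, with n = 1 electron transferred.
For the overall reaction Fe³⁺(aq) + Tl(s) → Fe²⁺(aq) + Tl⁺(aq), Q = ([Fe²⁺(aq)]·[Tl⁺(aq)]) / [Fe³⁺(aq)] = 0.000137, giving log Q = −3.862.
By the Nernst equation, E = +1.106 − (0.072/1)·(−3.862) = +1.38 V.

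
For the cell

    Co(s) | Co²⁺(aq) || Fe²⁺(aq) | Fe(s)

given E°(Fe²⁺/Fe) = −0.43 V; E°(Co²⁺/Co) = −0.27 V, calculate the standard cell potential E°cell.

−0.16 V

By convention the left-hand electrode in cell notation is the anode (oxidation) and the right-hand electrode is the cathode (reduction).
E°cell = E°(right) − E°(left) = −0.43 − (−0.27) = −0.16 V.
The negative sign shows that, as written, the cell would require an external voltage to drive the reaction.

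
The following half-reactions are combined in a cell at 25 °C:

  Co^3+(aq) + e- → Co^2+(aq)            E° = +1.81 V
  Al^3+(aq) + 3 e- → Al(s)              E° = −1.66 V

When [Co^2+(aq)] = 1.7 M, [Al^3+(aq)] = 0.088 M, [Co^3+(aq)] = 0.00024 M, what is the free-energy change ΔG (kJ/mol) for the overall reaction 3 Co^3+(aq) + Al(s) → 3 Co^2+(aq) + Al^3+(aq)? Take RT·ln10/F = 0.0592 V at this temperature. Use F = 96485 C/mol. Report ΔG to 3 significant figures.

−944 kJ/mol

E°cell = +1.81 − (−1.66) = +3.47 V; the balanced reaction transfers n = 3 electrons.
Here Q = ([Co^2+(aq)]^3·[Al^3+(aq)]) / [Co^3+(aq)]^3 = 3.13×10^10 (log Q = 10.495), giving E = +3.47 − (0.0592/3)·(10.495) = +3.2629 V.
ΔG = −nFE = −(3)(96485)(+3.2629) J/mol = −944 kJ/mol.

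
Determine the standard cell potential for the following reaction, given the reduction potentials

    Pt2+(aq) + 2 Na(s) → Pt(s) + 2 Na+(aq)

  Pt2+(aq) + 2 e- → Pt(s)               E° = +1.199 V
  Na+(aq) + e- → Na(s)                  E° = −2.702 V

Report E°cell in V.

In the reaction as written, Pt2+(aq) is reduced (cathode) and Na+(aq) is produced by oxidation at the anode.
E°cell = E°(cathode) − E°(anode) = +1.199 − (−2.702) = +3.901 V.

+3.901 V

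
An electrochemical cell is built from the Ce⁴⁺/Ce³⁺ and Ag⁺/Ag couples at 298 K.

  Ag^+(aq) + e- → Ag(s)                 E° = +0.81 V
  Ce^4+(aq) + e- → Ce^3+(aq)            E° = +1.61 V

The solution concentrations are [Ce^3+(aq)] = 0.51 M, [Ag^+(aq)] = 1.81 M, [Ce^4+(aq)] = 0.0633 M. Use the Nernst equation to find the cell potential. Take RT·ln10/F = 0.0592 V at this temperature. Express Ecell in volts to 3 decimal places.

+0.731 V

Since E°(Ce⁴⁺/Ce³⁺) > E°(Ag⁺/Ag), Ce⁴⁺/Ce³⁺ serves as the cathode.
E°cell = E°cat − E°an = +1.61 − (+0.81) = +0.80 V; n = 1.
For the overall reaction Ce^4+(aq) + Ag(s) → Ce^3+(aq) + Ag^+(aq), Q = ([Ce^3+(aq)]·[Ag^+(aq)]) / [Ce^4+(aq)] = 14.6, giving log Q = 1.164.
E = E° − (0.0592/n)·log Q = +0.80 − (0.0592/1)(1.164) = +0.731 V.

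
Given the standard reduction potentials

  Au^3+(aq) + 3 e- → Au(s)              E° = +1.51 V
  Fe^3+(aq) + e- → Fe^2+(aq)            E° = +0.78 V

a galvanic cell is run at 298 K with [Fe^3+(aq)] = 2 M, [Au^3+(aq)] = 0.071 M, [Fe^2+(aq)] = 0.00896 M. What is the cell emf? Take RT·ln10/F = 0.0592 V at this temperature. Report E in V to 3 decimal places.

Au³⁺/Au is reduced (cathode, E° = +1.51 V) and Fe³⁺/Fe²⁺ is oxidized (anode).
E°cell = +1.51 − (+0.78) = +0.73 V, with n = 3 electrons transferred.
The balanced reaction is Au^3+(aq) + 3 Fe^2+(aq) → Au(s) + 3 Fe^3+(aq), so Q = [Fe^3+(aq)]^3 / ([Au^3+(aq)]·[Fe^2+(aq)]^3) = 1.57×10^8 and log Q = 8.195.
E = E° − (0.0592/n)·log Q = +0.73 − (0.0592/3)(8.195) = +0.568 V.

+0.568 V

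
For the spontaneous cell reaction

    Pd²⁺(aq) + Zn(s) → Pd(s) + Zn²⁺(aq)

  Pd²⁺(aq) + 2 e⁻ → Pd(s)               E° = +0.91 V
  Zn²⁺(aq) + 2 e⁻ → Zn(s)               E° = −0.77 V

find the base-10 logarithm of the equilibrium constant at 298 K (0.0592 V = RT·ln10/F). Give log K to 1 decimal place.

The Pd²⁺/Pd couple is reduced (cathode); E°cell = +0.91 − (−0.77) = +1.68 V with n = 2.
At equilibrium E = 0, so log K = nE°cell / 0.0592 = (2)(+1.68) / 0.0592 = 56.8.

log K = 56.8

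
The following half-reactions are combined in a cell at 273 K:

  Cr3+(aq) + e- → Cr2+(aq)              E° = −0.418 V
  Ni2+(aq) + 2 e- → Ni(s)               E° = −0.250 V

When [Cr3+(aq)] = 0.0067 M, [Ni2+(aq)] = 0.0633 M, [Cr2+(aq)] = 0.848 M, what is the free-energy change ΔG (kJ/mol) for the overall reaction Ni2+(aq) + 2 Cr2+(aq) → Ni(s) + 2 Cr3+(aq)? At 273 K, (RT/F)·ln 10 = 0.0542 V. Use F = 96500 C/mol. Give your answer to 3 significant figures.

With Ni²⁺/Ni reduced at the cathode, E°cell = −0.250 − (−0.418) = +0.168 V and n = 2.
The reaction quotient is [Cr3+(aq)]^2 / ([Ni2+(aq)]·[Cr2+(aq)]^2) = 0.000986; by Nernst, E = +0.168 − (0.0542/2)(−3.006) = +0.2495 V.
ΔG = −nFE = −(2)(96500)(+0.2495) J/mol = −48.2 kJ/mol.

−48.2 kJ/mol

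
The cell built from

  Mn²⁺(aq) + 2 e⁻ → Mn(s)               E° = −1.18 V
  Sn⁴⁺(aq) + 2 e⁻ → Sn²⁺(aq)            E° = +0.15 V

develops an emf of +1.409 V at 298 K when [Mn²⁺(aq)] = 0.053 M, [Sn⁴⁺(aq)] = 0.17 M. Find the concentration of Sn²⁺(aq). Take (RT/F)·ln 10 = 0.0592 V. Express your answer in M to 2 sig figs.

0.0069 M

Sn⁴⁺/Sn²⁺ is the cathode (higher E°); E°cell = +0.15 − (−1.18) = +1.33 V with n = 2.
Since E = E° − (0.0592/n)·log Q, log Q = n(E° − E)/0.0592 = −2.669.
Balancing electrons gives Sn⁴⁺(aq) + Mn(s) → Sn²⁺(aq) + Mn²⁺(aq); thus Q = ([Sn²⁺(aq)]·[Mn²⁺(aq)]) / [Sn⁴⁺(aq)].
Solving for the unknown gives log [Sn²⁺(aq)] = −2.163, so [Sn²⁺(aq)] ≈ 0.0069 M.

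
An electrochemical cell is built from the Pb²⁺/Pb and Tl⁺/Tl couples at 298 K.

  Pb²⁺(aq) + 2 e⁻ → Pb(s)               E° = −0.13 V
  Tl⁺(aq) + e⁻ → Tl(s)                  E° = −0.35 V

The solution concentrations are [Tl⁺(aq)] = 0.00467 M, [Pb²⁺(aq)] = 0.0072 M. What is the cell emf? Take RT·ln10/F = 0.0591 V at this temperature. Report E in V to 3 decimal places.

Pb²⁺/Pb is reduced (cathode, E° = −0.13 V) and Tl⁺/Tl is oxidized (anode).
E°cell = −0.13 − (−0.35) = +0.22 V, with n = 2 electrons transferred.
For the overall reaction Pb²⁺(aq) + 2 Tl(s) → Pb(s) + 2 Tl⁺(aq), Q = [Tl⁺(aq)]^2 / [Pb²⁺(aq)] = 0.00303, giving log Q = −2.519.
By the Nernst equation, E = +0.22 − (0.0591/2)·(−2.519) = +0.294 V.

+0.294 V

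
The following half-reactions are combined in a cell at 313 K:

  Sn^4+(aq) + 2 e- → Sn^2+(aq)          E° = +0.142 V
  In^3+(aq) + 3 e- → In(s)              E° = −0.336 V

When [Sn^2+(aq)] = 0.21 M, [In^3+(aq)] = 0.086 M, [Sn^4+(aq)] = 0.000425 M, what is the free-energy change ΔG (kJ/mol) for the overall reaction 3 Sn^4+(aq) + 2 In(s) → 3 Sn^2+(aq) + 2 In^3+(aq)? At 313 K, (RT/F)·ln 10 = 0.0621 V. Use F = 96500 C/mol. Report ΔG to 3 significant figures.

E°cell = +0.142 − (−0.336) = +0.478 V; the balanced reaction transfers n = 6 electrons.
The reaction quotient is ([Sn^2+(aq)]^3·[In^3+(aq)]^2) / [Sn^4+(aq)]^3 = 8.92×10^5; by Nernst, E = +0.478 − (0.0621/6)(5.950) = +0.4164 V.
Then ΔG = −nFE = −6 × 96500 × +0.4164 J/mol = −241 kJ/mol.

−241 kJ/mol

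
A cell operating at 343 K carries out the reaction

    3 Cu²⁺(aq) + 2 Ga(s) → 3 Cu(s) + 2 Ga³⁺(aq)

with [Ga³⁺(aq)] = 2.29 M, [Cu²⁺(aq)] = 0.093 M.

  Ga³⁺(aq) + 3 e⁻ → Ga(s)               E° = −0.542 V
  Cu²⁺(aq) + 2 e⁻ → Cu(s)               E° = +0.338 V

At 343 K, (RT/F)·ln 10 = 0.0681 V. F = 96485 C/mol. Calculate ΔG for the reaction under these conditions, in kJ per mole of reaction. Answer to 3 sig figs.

E°cell = +0.338 − (−0.542) = +0.880 V; the balanced reaction transfers n = 6 electrons.
The reaction quotient is [Ga³⁺(aq)]^2 / [Cu²⁺(aq)]^3 = 6.52×10^3; by Nernst, E = +0.880 − (0.0681/6)(3.814) = +0.8367 V.
Finally ΔG = −nFE = −(6)(96485 C/mol)(+0.8367 V) = −484 kJ/mol.

−484 kJ/mol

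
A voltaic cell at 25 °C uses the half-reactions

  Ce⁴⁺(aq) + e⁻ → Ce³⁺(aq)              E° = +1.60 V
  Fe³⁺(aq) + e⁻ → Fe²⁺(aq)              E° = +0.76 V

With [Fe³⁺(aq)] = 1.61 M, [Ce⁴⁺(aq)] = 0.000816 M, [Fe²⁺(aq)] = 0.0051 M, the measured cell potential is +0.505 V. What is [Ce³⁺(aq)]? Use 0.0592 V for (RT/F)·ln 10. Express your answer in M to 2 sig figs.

1.2 M

Ce⁴⁺/Ce³⁺ is the cathode (higher E°); E°cell = +1.60 − (+0.76) = +0.84 V with n = 1.
Rearranging E = E° − (0.0592/n)·log Q gives log Q = 1(+0.84 − (+0.505))/0.0592 = 5.659.
The balanced reaction is Ce⁴⁺(aq) + Fe²⁺(aq) → Ce³⁺(aq) + Fe³⁺(aq), so Q = ([Ce³⁺(aq)]·[Fe³⁺(aq)]) / ([Ce⁴⁺(aq)]·[Fe²⁺(aq)]).
Solving for the unknown gives log [Ce³⁺(aq)] = 0.071, so [Ce³⁺(aq)] ≈ 1.2 M.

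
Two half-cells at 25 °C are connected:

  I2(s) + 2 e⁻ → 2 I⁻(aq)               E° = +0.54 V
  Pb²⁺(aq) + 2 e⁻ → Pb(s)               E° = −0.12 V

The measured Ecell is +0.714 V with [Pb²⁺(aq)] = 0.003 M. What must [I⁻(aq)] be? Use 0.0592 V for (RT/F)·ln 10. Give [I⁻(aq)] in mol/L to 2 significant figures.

I₂/I⁻ is the cathode (higher E°); E°cell = +0.54 − (−0.12) = +0.66 V with n = 2.
Rearranging E = E° − (0.0592/n)·log Q gives log Q = 2(+0.66 − (+0.714))/0.0592 = −1.824.
For I2(s) + Pb(s) → 2 I⁻(aq) + Pb²⁺(aq), the reaction quotient is Q = [I⁻(aq)]^2·[Pb²⁺(aq)].
Isolating [I⁻(aq)] in Q = 10^{−1.824} yields log [I⁻(aq)] = 0.349, i.e. 2.2 M.

2.2 M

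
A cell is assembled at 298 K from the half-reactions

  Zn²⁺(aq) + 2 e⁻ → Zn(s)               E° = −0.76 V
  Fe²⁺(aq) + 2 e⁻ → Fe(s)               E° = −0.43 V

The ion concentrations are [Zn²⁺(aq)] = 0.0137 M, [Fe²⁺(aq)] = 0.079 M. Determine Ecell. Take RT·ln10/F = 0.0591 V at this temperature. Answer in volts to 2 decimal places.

+0.35 V

The Fe²⁺/Fe couple has the more positive E°, so it is the cathode; Zn²⁺/Zn is the anode.
The standard potential is −0.43 − (−0.76) = +0.33 V and the balanced reaction transfers n = 2 electrons.
For the overall reaction Fe²⁺(aq) + Zn(s) → Fe(s) + Zn²⁺(aq), Q = [Zn²⁺(aq)] / [Fe²⁺(aq)] = 0.173, giving log Q = −0.761.
E = E° − (0.0591/n)·log Q = +0.33 − (0.0591/2)(−0.761) = +0.35 V.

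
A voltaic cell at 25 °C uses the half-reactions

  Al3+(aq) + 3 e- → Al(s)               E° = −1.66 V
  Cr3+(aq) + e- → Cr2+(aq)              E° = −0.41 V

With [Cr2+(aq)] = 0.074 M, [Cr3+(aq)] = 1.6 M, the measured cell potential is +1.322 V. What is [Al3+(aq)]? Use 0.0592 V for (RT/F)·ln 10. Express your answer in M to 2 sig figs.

The Cr³⁺/Cr²⁺ couple has the larger reduction potential, so it is the cathode: E°cell = −0.41 − (−1.66) = +1.25 V and n = 3.
Rearranging E = E° − (0.0592/n)·log Q gives log Q = 3(+1.25 − (+1.322))/0.0592 = −3.649.
The balanced reaction is 3 Cr3+(aq) + Al(s) → 3 Cr2+(aq) + Al3+(aq), so Q = ([Cr2+(aq)]^3·[Al3+(aq)]) / [Cr3+(aq)]^3.
Substituting the known concentrations and solving, log [Al3+(aq)] = 0.356 and [Al3+(aq)] = 2.3 M.

2.3 M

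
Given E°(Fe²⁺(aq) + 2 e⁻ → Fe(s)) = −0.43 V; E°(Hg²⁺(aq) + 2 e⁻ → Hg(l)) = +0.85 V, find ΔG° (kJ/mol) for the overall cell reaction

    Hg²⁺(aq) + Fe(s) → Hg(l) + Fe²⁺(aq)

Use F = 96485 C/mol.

In the reaction as written Hg²⁺(aq) is reduced, so the Hg²⁺/Hg couple is the cathode and Fe²⁺/Fe is the anode.
E°cell = +0.85 − (−0.43) = +1.28 V; balancing electrons gives n = 2.
ΔG° = −nFE°cell = −(2)(96485)(+1.28) J/mol = −247 kJ/mol.

−247 kJ/mol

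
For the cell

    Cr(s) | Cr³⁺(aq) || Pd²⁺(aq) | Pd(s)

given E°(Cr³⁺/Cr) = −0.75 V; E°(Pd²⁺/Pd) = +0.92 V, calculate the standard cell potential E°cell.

By convention the left-hand electrode in cell notation is the anode (oxidation) and the right-hand electrode is the cathode (reduction).
E°cell = E°(right) − E°(left) = +0.92 − (−0.75) = +1.67 V.

+1.67 V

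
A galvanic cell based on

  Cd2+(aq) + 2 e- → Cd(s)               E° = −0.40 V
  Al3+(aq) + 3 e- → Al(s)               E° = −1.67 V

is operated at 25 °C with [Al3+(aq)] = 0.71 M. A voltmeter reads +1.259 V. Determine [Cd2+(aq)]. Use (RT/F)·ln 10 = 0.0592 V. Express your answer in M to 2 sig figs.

0.34 M

Cd²⁺/Cd is the cathode (higher E°); E°cell = −0.40 − (−1.67) = +1.27 V with n = 6.
Since E = E° − (0.0592/n)·log Q, log Q = n(E° − E)/0.0592 = 1.115.
The balanced reaction is 3 Cd2+(aq) + 2 Al(s) → 3 Cd(s) + 2 Al3+(aq), so Q = [Al3+(aq)]^2 / [Cd2+(aq)]^3.
Isolating [Cd2+(aq)] in Q = 10^{1.115} yields log [Cd2+(aq)] = −0.471, i.e. 0.34 M.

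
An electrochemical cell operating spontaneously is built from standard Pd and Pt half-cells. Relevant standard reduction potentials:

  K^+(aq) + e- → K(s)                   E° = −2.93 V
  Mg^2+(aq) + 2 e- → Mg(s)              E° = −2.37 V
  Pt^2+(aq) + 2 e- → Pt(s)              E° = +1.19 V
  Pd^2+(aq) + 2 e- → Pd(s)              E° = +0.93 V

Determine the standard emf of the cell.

The Pt²⁺/Pt couple has the higher E°, so Pt ion is reduced (cathode) and Pd is oxidized (anode).
E°cell = E°(cathode) − E°(anode) = +1.19 − (+0.93) = +0.26 V.

+0.26 V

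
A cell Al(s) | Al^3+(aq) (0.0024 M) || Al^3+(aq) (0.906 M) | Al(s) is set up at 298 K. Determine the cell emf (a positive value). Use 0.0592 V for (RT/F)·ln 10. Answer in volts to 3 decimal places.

For a concentration cell E°cell = 0, since both electrodes use the same couple.
The compartment with the higher Al^3+(aq) concentration (0.906 M) acts as the cathode; ions are reduced there and produced at the dilute (0.0024 M) anode.
With n = 3, Ecell = −(0.0592/3)·log([dilute]/[conc]) = −(0.0592/3)·log(0.0024/0.906) = +0.051 V.

0.051 V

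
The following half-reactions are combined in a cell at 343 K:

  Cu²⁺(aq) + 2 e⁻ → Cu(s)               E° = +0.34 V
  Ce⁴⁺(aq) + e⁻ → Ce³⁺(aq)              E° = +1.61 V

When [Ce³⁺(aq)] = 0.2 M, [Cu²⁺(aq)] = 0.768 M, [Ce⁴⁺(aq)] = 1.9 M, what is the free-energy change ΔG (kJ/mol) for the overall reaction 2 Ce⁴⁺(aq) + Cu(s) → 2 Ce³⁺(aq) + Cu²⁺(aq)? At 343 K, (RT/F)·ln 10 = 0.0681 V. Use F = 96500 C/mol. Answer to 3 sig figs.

−259 kJ/mol

With Ce⁴⁺/Ce³⁺ reduced at the cathode, E°cell = +1.61 − (+0.34) = +1.27 V and n = 2.
Here Q = ([Ce³⁺(aq)]^2·[Cu²⁺(aq)]) / [Ce⁴⁺(aq)]^2 = 0.00851 (log Q = −2.070), giving E = +1.27 − (0.0681/2)·(−2.070) = +1.3405 V.
Finally ΔG = −nFE = −(2)(96500 C/mol)(+1.3405 V) = −259 kJ/mol.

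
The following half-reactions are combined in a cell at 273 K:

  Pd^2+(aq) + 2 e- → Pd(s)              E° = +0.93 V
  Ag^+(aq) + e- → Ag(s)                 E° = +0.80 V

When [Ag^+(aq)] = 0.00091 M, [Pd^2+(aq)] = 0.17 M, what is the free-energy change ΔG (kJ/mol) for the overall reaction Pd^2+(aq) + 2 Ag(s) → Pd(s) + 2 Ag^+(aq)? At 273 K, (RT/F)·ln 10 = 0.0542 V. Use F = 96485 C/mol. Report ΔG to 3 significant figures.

−52.9 kJ/mol

E°cell = +0.93 − (+0.80) = +0.13 V; the balanced reaction transfers n = 2 electrons.
The reaction quotient is [Ag^+(aq)]^2 / [Pd^2+(aq)] = 4.87×10^−6; by Nernst, E = +0.13 − (0.0542/2)(−5.312) = +0.2740 V.
Finally ΔG = −nFE = −(2)(96485 C/mol)(+0.2740 V) = −52.9 kJ/mol.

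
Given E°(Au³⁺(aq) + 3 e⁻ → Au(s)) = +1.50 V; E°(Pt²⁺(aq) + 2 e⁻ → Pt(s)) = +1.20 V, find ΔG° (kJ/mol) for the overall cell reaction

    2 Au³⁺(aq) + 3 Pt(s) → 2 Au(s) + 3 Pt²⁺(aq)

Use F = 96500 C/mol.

−174 kJ/mol

In the reaction as written Au³⁺(aq) is reduced, so the Au³⁺/Au couple is the cathode and Pt²⁺/Pt is the anode.
E°cell = +1.50 − (+1.20) = +0.30 V; balancing electrons gives n = 6.
ΔG° = −nFE°cell = −(6)(96500)(+0.30) J/mol = −174 kJ/mol.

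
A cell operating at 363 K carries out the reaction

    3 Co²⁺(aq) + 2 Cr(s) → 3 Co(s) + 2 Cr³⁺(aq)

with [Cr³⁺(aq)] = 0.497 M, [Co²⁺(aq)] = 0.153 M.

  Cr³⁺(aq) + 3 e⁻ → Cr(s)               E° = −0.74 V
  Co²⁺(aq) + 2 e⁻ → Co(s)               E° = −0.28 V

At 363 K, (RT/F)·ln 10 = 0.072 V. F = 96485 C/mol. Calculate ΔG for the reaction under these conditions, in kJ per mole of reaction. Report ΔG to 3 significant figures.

−254 kJ/mol

With Co²⁺/Co reduced at the cathode, E°cell = −0.28 − (−0.74) = +0.46 V and n = 6.
Here Q = [Cr³⁺(aq)]^2 / [Co²⁺(aq)]^3 = 69 (log Q = 1.839), giving E = +0.46 − (0.072/6)·(1.839) = +0.4379 V.
ΔG = −nFE = −(6)(96485)(+0.4379) J/mol = −254 kJ/mol.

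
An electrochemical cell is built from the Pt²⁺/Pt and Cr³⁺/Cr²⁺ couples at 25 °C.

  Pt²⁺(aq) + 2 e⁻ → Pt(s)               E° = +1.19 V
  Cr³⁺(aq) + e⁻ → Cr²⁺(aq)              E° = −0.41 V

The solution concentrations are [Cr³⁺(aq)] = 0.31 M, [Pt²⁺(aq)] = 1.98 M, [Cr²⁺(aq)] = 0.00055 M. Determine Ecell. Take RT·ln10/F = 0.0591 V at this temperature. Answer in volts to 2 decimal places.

The Pt²⁺/Pt couple has the more positive E°, so it is the cathode; Cr³⁺/Cr²⁺ is the anode.
The standard potential is +1.19 − (−0.41) = +1.60 V and the balanced reaction transfers n = 2 electrons.
The balanced reaction is Pt²⁺(aq) + 2 Cr²⁺(aq) → Pt(s) + 2 Cr³⁺(aq), so Q = [Cr³⁺(aq)]^2 / ([Pt²⁺(aq)]·[Cr²⁺(aq)]^2) = 1.6×10^5 and log Q = 5.205.
Applying E = E° − (RT ln10/nF)·log Q gives +1.60 − (0.0591/2)(5.205) = +1.45 V.

+1.45 V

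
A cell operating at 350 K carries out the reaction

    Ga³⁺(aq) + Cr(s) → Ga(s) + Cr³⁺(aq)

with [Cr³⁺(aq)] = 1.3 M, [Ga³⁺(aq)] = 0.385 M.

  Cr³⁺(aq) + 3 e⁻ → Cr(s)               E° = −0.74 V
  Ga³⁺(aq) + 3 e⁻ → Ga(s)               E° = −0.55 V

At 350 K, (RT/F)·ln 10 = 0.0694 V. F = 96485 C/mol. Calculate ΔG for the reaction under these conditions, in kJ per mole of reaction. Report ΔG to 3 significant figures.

−51.5 kJ/mol

The standard cell potential is −0.55 − (−0.74) = +0.19 V, with n = 3 electrons in the balanced equation.
The reaction quotient is [Cr³⁺(aq)] / [Ga³⁺(aq)] = 3.38; by Nernst, E = +0.19 − (0.0694/3)(0.528) = +0.1778 V.
Finally ΔG = −nFE = −(3)(96485 C/mol)(+0.1778 V) = −51.5 kJ/mol.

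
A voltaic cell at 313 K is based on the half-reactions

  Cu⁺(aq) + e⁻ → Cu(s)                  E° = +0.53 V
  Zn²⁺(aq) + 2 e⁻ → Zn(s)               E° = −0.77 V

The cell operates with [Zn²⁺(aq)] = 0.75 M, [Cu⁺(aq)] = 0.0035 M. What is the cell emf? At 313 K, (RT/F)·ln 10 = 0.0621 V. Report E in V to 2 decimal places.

Since E°(Cu⁺/Cu) > E°(Zn²⁺/Zn), Cu⁺/Cu serves as the cathode.
E°cell = +0.53 − (−0.77) = +1.30 V, with n = 2 electrons transferred.
For the overall reaction 2 Cu⁺(aq) + Zn(s) → 2 Cu(s) + Zn²⁺(aq), Q = [Zn²⁺(aq)] / [Cu⁺(aq)]^2 = 6.12×10^4, giving log Q = 4.787.
By the Nernst equation, E = +1.30 − (0.0621/2)·(4.787) = +1.15 V.

+1.15 V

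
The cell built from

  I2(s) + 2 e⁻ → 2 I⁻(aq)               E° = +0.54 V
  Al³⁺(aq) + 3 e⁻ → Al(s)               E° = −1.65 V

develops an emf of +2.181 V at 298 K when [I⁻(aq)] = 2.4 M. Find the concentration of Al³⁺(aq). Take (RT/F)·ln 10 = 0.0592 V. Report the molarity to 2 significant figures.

0.21 M

With I₂/I⁻ at the cathode and Al³⁺/Al at the anode, E°cell = +0.54 − (−1.65) = +2.19 V (n = 6).
From the Nernst equation, log Q = n(E° − E)/0.0592 = 6·(+2.19 − (+2.181))/0.0592 = 0.912.
Balancing electrons gives 3 I2(s) + 2 Al(s) → 6 I⁻(aq) + 2 Al³⁺(aq); thus Q = [I⁻(aq)]^6·[Al³⁺(aq)]^2.
Substituting the known concentrations and solving, log [Al³⁺(aq)] = −0.685 and [Al³⁺(aq)] = 0.21 M.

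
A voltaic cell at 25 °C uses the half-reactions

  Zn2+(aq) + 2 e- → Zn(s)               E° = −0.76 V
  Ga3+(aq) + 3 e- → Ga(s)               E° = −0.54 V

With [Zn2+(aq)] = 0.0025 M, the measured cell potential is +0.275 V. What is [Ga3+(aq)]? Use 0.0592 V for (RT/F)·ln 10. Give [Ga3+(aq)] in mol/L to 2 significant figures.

0.077 M

With Ga³⁺/Ga at the cathode and Zn²⁺/Zn at the anode, E°cell = −0.54 − (−0.76) = +0.22 V (n = 6).
Rearranging E = E° − (0.0592/n)·log Q gives log Q = 6(+0.22 − (+0.275))/0.0592 = −5.574.
For 2 Ga3+(aq) + 3 Zn(s) → 2 Ga(s) + 3 Zn2+(aq), the reaction quotient is Q = [Zn2+(aq)]^3 / [Ga3+(aq)]^2.
Solving for the unknown gives log [Ga3+(aq)] = −1.116, so [Ga3+(aq)] ≈ 0.077 M.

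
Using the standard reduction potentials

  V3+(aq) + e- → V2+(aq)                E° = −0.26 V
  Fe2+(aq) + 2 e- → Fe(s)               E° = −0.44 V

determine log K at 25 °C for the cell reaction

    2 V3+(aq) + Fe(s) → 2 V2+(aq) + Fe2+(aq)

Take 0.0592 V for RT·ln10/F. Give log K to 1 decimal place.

The V³⁺/V²⁺ couple is reduced (cathode); E°cell = −0.26 − (−0.44) = +0.18 V with n = 2.
At equilibrium E = 0, so log K = nE°cell / 0.0592 = (2)(+0.18) / 0.0592 = 6.1.

log K = 6.1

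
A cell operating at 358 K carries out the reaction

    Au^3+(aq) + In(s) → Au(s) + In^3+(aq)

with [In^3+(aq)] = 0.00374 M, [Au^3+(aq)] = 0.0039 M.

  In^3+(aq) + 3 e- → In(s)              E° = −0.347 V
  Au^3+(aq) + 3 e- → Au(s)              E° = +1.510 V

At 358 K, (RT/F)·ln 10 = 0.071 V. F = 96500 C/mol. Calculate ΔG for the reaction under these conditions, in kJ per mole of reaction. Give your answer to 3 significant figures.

−538 kJ/mol

With Au³⁺/Au reduced at the cathode, E°cell = +1.510 − (−0.347) = +1.857 V and n = 3.
The reaction quotient is [In^3+(aq)] / [Au^3+(aq)] = 0.959; by Nernst, E = +1.857 − (0.071/3)(−0.018) = +1.8574 V.
ΔG = −nFE = −(3)(96500)(+1.8574) J/mol = −538 kJ/mol.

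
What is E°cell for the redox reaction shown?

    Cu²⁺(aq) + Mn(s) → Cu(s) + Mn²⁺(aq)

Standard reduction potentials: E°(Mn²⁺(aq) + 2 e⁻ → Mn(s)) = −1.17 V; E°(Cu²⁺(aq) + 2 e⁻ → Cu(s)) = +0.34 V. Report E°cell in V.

+1.51 V

In the reaction as written, Cu²⁺(aq) is reduced (cathode) and Mn²⁺(aq) is produced by oxidation at the anode.
E°cell = E°(cathode) − E°(anode) = +0.34 − (−1.17) = +1.51 V.
The positive value indicates the reaction is spontaneous as written.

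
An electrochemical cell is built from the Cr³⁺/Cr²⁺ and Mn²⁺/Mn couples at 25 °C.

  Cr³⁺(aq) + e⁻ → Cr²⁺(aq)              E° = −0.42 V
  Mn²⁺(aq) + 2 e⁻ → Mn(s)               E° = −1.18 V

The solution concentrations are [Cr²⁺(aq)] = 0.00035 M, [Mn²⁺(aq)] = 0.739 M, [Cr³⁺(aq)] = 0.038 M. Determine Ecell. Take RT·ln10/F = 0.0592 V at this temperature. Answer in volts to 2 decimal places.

+0.88 V

Cr³⁺/Cr²⁺ is reduced (cathode, E° = −0.42 V) and Mn²⁺/Mn is oxidized (anode).
E°cell = −0.42 − (−1.18) = +0.76 V, with n = 2 electrons transferred.
Balancing gives 2 Cr³⁺(aq) + Mn(s) → 2 Cr²⁺(aq) + Mn²⁺(aq); hence Q = ([Cr²⁺(aq)]^2·[Mn²⁺(aq)]) / [Cr³⁺(aq)]^2 = 6.27×10^−5 (log Q = −4.203).
E = E° − (0.0592/n)·log Q = +0.76 − (0.0592/2)(−4.203) = +0.88 V.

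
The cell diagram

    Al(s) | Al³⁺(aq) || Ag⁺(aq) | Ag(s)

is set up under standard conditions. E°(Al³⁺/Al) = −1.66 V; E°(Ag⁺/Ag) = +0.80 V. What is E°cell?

+2.46 V

By convention the left-hand electrode in cell notation is the anode (oxidation) and the right-hand electrode is the cathode (reduction).
E°cell = E°(right) − E°(left) = +0.80 − (−1.66) = +2.46 V.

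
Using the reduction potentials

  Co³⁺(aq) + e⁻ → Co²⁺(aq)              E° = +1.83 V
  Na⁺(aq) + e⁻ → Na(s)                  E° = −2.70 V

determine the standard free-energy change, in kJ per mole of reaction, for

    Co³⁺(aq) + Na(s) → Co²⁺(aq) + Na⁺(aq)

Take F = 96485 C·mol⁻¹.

In the reaction as written Co³⁺(aq) is reduced, so the Co³⁺/Co²⁺ couple is the cathode and Na⁺/Na is the anode.
E°cell = +1.83 − (−2.70) = +4.53 V; balancing electrons gives n = 1.
ΔG° = −nFE°cell = −(1)(96485)(+4.53) J/mol = −437 kJ/mol.

−437 kJ/mol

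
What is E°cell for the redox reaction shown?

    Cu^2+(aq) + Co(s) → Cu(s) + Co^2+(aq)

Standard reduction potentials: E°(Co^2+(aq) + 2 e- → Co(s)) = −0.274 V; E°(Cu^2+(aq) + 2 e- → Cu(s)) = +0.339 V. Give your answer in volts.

Cu^2+(aq) gains electrons, so the Cu²⁺/Cu couple is the cathode; the Co²⁺/Co couple is the anode.
E°cell = E°(cathode) − E°(anode) = +0.339 − (−0.274) = +0.613 V.
The positive value indicates the reaction is spontaneous as written.

+0.613 V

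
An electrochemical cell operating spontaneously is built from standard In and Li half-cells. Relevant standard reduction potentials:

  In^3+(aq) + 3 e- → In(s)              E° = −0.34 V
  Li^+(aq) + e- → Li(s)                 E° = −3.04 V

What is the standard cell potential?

+2.70 V

Of the two couples in this cell, the one with the more positive reduction potential is reduced at the cathode: here that is In³⁺/In (−0.34 V); Li⁺/Li (−3.04 V) is the anode.
E°cell = E°(cathode) − E°(anode) = −0.34 − (−3.04) = +2.70 V.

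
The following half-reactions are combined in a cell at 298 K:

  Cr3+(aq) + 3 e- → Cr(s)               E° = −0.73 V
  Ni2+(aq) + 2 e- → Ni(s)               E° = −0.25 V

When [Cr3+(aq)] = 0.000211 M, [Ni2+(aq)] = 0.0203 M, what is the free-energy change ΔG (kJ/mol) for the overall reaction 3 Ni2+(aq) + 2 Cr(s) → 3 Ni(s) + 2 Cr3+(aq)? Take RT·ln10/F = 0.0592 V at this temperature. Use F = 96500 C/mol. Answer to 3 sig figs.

With Ni²⁺/Ni reduced at the cathode, E°cell = −0.25 − (−0.73) = +0.48 V and n = 6.
The reaction quotient is [Cr3+(aq)]^2 / [Ni2+(aq)]^3 = 0.00532; by Nernst, E = +0.48 − (0.0592/6)(−2.274) = +0.5024 V.
Finally ΔG = −nFE = −(6)(96500 C/mol)(+0.5024 V) = −291 kJ/mol.

−291 kJ/mol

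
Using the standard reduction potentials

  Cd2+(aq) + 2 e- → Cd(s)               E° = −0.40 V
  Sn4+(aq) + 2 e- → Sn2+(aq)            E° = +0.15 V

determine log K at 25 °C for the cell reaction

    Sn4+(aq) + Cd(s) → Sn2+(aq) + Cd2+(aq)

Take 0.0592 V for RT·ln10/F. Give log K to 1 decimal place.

The Sn⁴⁺/Sn²⁺ couple is reduced (cathode); E°cell = +0.15 − (−0.40) = +0.55 V with n = 2.
At equilibrium E = 0, so log K = nE°cell / 0.0592 = (2)(+0.55) / 0.0592 = 18.6.

log K = 18.6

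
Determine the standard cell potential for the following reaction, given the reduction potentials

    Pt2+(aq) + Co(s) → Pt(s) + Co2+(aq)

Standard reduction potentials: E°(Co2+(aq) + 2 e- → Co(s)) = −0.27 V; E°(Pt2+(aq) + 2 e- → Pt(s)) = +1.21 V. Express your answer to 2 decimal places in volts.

Pt2+(aq) gains electrons, so the Pt²⁺/Pt couple is the cathode; the Co²⁺/Co couple is the anode.
E°cell = E°(cathode) − E°(anode) = +1.21 − (−0.27) = +1.48 V.

+1.48 V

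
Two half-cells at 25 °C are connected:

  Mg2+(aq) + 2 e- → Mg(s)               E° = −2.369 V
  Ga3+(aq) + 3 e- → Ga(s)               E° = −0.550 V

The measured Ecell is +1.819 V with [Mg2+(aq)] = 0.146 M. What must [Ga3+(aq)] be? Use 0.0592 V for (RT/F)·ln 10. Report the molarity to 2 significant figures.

0.056 M

Ga³⁺/Ga is the cathode (higher E°); E°cell = −0.550 − (−2.369) = +1.819 V with n = 6.
Rearranging E = E° − (0.0592/n)·log Q gives log Q = 6(+1.819 − (+1.819))/0.0592 = 0.000.
Balancing electrons gives 2 Ga3+(aq) + 3 Mg(s) → 2 Ga(s) + 3 Mg2+(aq); thus Q = [Mg2+(aq)]^3 / [Ga3+(aq)]^2.
Solving for the unknown gives log [Ga3+(aq)] = −1.253, so [Ga3+(aq)] ≈ 0.056 M.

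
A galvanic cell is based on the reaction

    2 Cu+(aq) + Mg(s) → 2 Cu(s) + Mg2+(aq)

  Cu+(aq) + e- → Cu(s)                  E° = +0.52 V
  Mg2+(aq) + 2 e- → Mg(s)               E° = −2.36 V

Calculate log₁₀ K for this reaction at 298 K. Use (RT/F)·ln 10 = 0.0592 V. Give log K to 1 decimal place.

The Cu⁺/Cu couple is reduced (cathode); E°cell = +0.52 − (−2.36) = +2.88 V with n = 2.
At equilibrium E = 0, so log K = nE°cell / 0.0592 = (2)(+2.88) / 0.0592 = 97.3.

log K = 97.3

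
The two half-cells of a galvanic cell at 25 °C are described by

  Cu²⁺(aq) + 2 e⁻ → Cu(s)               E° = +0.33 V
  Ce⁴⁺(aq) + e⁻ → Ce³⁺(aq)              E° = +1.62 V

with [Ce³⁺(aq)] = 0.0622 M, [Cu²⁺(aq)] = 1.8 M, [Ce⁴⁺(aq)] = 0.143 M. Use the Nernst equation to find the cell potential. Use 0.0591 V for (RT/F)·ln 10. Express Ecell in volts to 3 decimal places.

+1.304 V

Since E°(Ce⁴⁺/Ce³⁺) > E°(Cu²⁺/Cu), Ce⁴⁺/Ce³⁺ serves as the cathode.
E°cell = +1.62 − (+0.33) = +1.29 V, with n = 2 electrons transferred.
Balancing gives 2 Ce⁴⁺(aq) + Cu(s) → 2 Ce³⁺(aq) + Cu²⁺(aq); hence Q = ([Ce³⁺(aq)]^2·[Cu²⁺(aq)]) / [Ce⁴⁺(aq)]^2 = 0.341 (log Q = −0.468).
Applying E = E° − (RT ln10/nF)·log Q gives +1.29 − (0.0591/2)(−0.468) = +1.304 V.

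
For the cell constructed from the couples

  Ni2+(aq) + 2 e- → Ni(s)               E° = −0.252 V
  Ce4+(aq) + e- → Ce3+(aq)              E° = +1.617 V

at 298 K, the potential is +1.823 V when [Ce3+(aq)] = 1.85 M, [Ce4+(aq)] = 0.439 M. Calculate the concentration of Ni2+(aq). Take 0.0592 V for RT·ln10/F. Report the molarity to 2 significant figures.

2.0 M

With Ce⁴⁺/Ce³⁺ at the cathode and Ni²⁺/Ni at the anode, E°cell = +1.617 − (−0.252) = +1.869 V (n = 2).
Since E = E° − (0.0592/n)·log Q, log Q = n(E° − E)/0.0592 = 1.554.
Balancing electrons gives 2 Ce4+(aq) + Ni(s) → 2 Ce3+(aq) + Ni2+(aq); thus Q = ([Ce3+(aq)]^2·[Ni2+(aq)]) / [Ce4+(aq)]^2.
Isolating [Ni2+(aq)] in Q = 10^{1.554} yields log [Ni2+(aq)] = 0.305, i.e. 2.0 M.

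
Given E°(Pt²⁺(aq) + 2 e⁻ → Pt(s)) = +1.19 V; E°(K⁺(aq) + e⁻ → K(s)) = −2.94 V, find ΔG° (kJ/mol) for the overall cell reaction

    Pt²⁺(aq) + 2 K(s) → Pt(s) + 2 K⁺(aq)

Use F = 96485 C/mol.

In the reaction as written Pt²⁺(aq) is reduced, so the Pt²⁺/Pt couple is the cathode and K⁺/K is the anode.
E°cell = +1.19 − (−2.94) = +4.13 V; balancing electrons gives n = 2.
ΔG° = −nFE°cell = −(2)(96485)(+4.13) J/mol = −797 kJ/mol.

−797 kJ/mol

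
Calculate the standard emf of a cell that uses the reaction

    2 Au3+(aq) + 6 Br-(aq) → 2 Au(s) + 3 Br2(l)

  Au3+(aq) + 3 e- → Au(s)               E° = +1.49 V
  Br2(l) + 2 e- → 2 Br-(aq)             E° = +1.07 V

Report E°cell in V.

Au3+(aq) gains electrons, so the Au³⁺/Au couple is the cathode; the Br₂/Br⁻ couple is the anode.
E°cell = E°(cathode) − E°(anode) = +1.49 − (+1.07) = +0.42 V.
The positive value indicates the reaction is spontaneous as written.

+0.42 V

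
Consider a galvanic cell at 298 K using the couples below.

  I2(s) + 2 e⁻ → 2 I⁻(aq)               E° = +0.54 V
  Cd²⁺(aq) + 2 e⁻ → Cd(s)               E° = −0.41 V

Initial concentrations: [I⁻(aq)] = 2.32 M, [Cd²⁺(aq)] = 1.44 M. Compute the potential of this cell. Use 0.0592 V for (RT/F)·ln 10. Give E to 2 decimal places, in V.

+0.92 V

The I₂/I⁻ couple has the more positive E°, so it is the cathode; Cd²⁺/Cd is the anode.
E°cell = E°cat − E°an = +0.54 − (−0.41) = +0.95 V; n = 2.
For the overall reaction I2(s) + Cd(s) → 2 I⁻(aq) + Cd²⁺(aq), Q = [I⁻(aq)]^2·[Cd²⁺(aq)] = 7.75, giving log Q = 0.889.
By the Nernst equation, E = +0.95 − (0.0592/2)·(0.889) = +0.92 V.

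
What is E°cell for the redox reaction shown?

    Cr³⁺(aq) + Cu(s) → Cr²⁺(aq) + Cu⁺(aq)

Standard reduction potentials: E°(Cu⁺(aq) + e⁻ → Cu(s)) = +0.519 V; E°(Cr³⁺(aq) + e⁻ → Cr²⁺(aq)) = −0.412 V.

In the reaction as written, Cr³⁺(aq) is reduced (cathode) and Cu⁺(aq) is produced by oxidation at the anode.
E°cell = E°(cathode) − E°(anode) = −0.412 − (+0.519) = −0.931 V.
The negative E°cell means the reaction is non-spontaneous in the direction written.

−0.931 V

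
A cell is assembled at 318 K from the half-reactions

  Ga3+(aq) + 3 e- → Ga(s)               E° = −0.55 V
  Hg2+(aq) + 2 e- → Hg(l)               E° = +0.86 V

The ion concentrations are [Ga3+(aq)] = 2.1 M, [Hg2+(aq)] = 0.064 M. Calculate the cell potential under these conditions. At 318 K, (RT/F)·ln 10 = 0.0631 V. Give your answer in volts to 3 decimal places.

The Hg²⁺/Hg couple has the more positive E°, so it is the cathode; Ga³⁺/Ga is the anode.
The standard potential is +0.86 − (−0.55) = +1.41 V and the balanced reaction transfers n = 6 electrons.
The balanced reaction is 3 Hg2+(aq) + 2 Ga(s) → 3 Hg(l) + 2 Ga3+(aq), so Q = [Ga3+(aq)]^2 / [Hg2+(aq)]^3 = 1.68×10^4 and log Q = 4.226.
By the Nernst equation, E = +1.41 − (0.0631/6)·(4.226) = +1.366 V.

+1.366 V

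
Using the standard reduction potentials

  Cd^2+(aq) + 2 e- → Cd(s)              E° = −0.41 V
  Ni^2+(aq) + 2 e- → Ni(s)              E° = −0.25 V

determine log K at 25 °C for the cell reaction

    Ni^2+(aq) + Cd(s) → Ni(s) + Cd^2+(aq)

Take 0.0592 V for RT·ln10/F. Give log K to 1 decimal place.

log K = 5.4

The Ni²⁺/Ni couple is reduced (cathode); E°cell = −0.25 − (−0.41) = +0.16 V with n = 2.
At equilibrium E = 0, so log K = nE°cell / 0.0592 = (2)(+0.16) / 0.0592 = 5.4.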